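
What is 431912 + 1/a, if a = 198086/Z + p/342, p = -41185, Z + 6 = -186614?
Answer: 59801995354109/138458752 ≈ 4.3191e+5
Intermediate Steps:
Z = -186620 (Z = -6 - 186614 = -186620)
a = -138458752/1139715 (a = 198086/(-186620) - 41185/342 = 198086*(-1/186620) - 41185*1/342 = -14149/13330 - 41185/342 = -138458752/1139715 ≈ -121.49)
431912 + 1/a = 431912 + 1/(-138458752/1139715) = 431912 - 1139715/138458752 = 59801995354109/138458752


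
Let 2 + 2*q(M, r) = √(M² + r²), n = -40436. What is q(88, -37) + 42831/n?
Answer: -83267/40436 + √9113/2 ≈ 45.672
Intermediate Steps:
q(M, r) = -1 + √(M² + r²)/2
q(88, -37) + 42831/n = (-1 + √(88² + (-37)²)/2) + 42831/(-40436) = (-1 + √(7744 + 1369)/2) + 42831*(-1/40436) = (-1 + √9113/2) - 42831/40436 = -83267/40436 + √9113/2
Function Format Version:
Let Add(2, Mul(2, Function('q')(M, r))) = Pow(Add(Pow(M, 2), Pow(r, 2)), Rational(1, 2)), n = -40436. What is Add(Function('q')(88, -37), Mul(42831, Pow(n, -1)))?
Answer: Add(Rational(-83267, 40436), Mul(Rational(1, 2), Pow(9113, Rational(1, 2)))) ≈ 45.672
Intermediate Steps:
Function('q')(M, r) = Add(-1, Mul(Rational(1, 2), Pow(Add(Pow(M, 2), Pow(r, 2)), Rational(1, 2))))
Add(Function('q')(88, -37), Mul(42831, Pow(n, -1))) = Add(Add(-1, Mul(Rational(1, 2), Pow(Add(Pow(88, 2), Pow(-37, 2)), Rational(1, 2)))), Mul(42831, Pow(-40436, -1))) = Add(Add(-1, Mul(Rational(1, 2), Pow(Add(7744, 1369), Rational(1, 2)))), Mul(42831, Rational(-1, 40436))) = Add(Add(-1, Mul(Rational(1, 2), Pow(9113, Rational(1, 2)))), Rational(-42831, 40436)) = Add(Rational(-83267, 40436), Mul(Rational(1, 2), Pow(9113, Rational(1, 2))))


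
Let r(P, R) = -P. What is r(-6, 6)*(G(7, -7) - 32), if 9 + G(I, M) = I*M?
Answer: -540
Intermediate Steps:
G(I, M) = -9 + I*M
r(-6, 6)*(G(7, -7) - 32) = (-1*(-6))*((-9 + 7*(-7)) - 32) = 6*((-9 - 49) - 32) = 6*(-58 - 32) = 6*(-90) = -540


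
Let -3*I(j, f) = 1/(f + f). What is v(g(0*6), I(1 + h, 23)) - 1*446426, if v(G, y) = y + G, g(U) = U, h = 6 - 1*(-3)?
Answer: -61606789/138 ≈ -4.4643e+5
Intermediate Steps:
h = 9 (h = 6 + 3 = 9)
I(j, f) = -1/(6*f) (I(j, f) = -1/(3*(f + f)) = -1/(2*f)/3 = -1/(6*f))
v(G, y) = G + y
v(g(0*6), I(1 + h, 23)) - 1*446426 = (0*6 - 1/6/23) - 1*446426 = (0 - 1/6*1/23) - 446426 = (0 - 1/138) - 446426 = -1/138 - 446426 = -61606789/138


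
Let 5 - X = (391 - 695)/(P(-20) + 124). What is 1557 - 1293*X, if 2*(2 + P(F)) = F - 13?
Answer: -1821732/211 ≈ -8633.8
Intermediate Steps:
P(F) = -17/2 + F/2 (P(F) = -2 + (F - 13)/2 = -2 + (-13 + F)/2 = -2 + (-13/2 + F/2) = -17/2 + F/2)
X = 1663/211 (X = 5 - (391 - 695)/((-17/2 + (1/2)*(-20)) + 124) = 5 - (-304)/((-17/2 - 10) + 124) = 5 - (-304)/(-37/2 + 124) = 5 - (-304)/211/2 = 5 - (-304)*2/211 = 5 - 1*(-608/211) = 5 + 608/211 = 1663/211 ≈ 7.8815)
1557 - 1293*X = 1557 - 1293*1663/211 = 1557 - 2150259/211 = -1821732/211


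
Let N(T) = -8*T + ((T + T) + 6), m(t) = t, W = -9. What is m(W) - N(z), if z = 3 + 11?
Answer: 69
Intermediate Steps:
z = 14
N(T) = 6 - 6*T (N(T) = -8*T + (2*T + 6) = -8*T + (6 + 2*T) = 6 - 6*T)
m(W) - N(z) = -9 - (6 - 6*14) = -9 - (6 - 84) = -9 - 1*(-78) = -9 + 78 = 69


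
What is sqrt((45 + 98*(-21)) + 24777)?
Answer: 2*sqrt(5691) ≈ 150.88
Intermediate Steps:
sqrt((45 + 98*(-21)) + 24777) = sqrt((45 - 2058) + 24777) = sqrt(-2013 + 24777) = sqrt(22764) = 2*sqrt(5691)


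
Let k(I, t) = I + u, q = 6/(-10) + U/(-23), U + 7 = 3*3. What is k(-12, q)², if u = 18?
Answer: 36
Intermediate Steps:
U = 2 (U = -7 + 3*3 = -7 + 9 = 2)
q = -79/115 (q = 6/(-10) + 2/(-23) = 6*(-⅒) + 2*(-1/23) = -⅗ - 2/23 = -79/115 ≈ -0.68696)
k(I, t) = 18 + I (k(I, t) = I + 18 = 18 + I)
k(-12, q)² = (18 - 12)² = 6² = 36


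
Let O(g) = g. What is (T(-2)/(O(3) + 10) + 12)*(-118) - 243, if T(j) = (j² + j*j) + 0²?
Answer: -22511/13 ≈ -1731.6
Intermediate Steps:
T(j) = 2*j² (T(j) = (j² + j²) + 0 = 2*j² + 0 = 2*j²)
(T(-2)/(O(3) + 10) + 12)*(-118) - 243 = ((2*(-2)²)/(3 + 10) + 12)*(-118) - 243 = ((2*4)/13 + 12)*(-118) - 243 = ((1/13)*8 + 12)*(-118) - 243 = (8/13 + 12)*(-118) - 243 = (164/13)*(-118) - 243 = -19352/13 - 243 = -22511/13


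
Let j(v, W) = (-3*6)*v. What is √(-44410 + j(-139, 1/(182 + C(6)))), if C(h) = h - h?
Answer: 2*I*√10477 ≈ 204.71*I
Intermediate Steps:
C(h) = 0
j(v, W) = -18*v
√(-44410 + j(-139, 1/(182 + C(6)))) = √(-44410 - 18*(-139)) = √(-44410 + 2502) = √(-41908) = 2*I*√10477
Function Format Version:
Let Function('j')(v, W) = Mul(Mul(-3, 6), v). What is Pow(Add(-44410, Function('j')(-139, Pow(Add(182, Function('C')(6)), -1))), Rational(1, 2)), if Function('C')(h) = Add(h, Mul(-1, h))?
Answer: Mul(2, I, Pow(10477, Rational(1, 2))) ≈ Mul(204.71, I)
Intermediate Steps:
Function('C')(h) = 0
Function('j')(v, W) = Mul(-18, v)
Pow(Add(-44410, Function('j')(-139, Pow(Add(182, Function('C')(6)), -1))), Rational(1, 2)) = Pow(Add(-44410, Mul(-18, -139)), Rational(1, 2)) = Pow(Add(-44410, 2502), Rational(1, 2)) = Pow(-41908, Rational(1, 2)) = Mul(2, I, Pow(10477, Rational(1, 2)))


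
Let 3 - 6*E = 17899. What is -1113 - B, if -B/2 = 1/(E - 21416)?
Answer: -40733577/36598 ≈ -1113.0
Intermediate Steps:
E = -8948/3 (E = 1/2 - 1/6*17899 = 1/2 - 17899/6 = -8948/3 ≈ -2982.7)
B = 3/36598 (B = -2/(-8948/3 - 21416) = -2/(-73196/3) = -2*(-3/73196) = 3/36598 ≈ 8.1972e-5)
-1113 - B = -1113 - 1*3/36598 = -1113 - 3/36598 = -40733577/36598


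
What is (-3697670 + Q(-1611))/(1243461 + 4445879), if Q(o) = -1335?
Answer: -739801/1137868 ≈ -0.65016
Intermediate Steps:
(-3697670 + Q(-1611))/(1243461 + 4445879) = (-3697670 - 1335)/(1243461 + 4445879) = -3699005/5689340 = -3699005*1/5689340 = -739801/1137868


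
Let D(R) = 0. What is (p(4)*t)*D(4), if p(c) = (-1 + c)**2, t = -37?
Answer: 0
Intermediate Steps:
(p(4)*t)*D(4) = ((-1 + 4)**2*(-37))*0 = (3**2*(-37))*0 = (9*(-37))*0 = -333*0 = 0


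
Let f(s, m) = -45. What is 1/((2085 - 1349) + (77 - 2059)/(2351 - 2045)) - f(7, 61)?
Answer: 5022918/111617 ≈ 45.001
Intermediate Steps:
1/((2085 - 1349) + (77 - 2059)/(2351 - 2045)) - f(7, 61) = 1/((2085 - 1349) + (77 - 2059)/(2351 - 2045)) - 1*(-45) = 1/(736 - 1982/306) + 45 = 1/(736 - 1982*1/306) + 45 = 1/(736 - 991/153) + 45 = 1/(111617/153) + 45 = 153/111617 + 45 = 5022918/111617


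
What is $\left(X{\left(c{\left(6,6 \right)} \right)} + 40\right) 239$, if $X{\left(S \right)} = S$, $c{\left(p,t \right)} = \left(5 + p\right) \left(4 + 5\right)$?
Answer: $33221$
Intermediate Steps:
$c{\left(p,t \right)} = 45 + 9 p$ ($c{\left(p,t \right)} = \left(5 + p\right) 9 = 45 + 9 p$)
$\left(X{\left(c{\left(6,6 \right)} \right)} + 40\right) 239 = \left(\left(45 + 9 \cdot 6\right) + 40\right) 239 = \left(\left(45 + 54\right) + 40\right) 239 = \left(99 + 40\right) 239 = 139 \cdot 239 = 33221$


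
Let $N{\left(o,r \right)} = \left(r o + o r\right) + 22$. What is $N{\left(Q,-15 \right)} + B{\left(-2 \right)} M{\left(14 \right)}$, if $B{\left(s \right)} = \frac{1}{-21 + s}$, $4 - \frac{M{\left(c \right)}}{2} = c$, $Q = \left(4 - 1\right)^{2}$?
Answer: $- \frac{5684}{23} \approx -247.13$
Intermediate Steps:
$Q = 9$ ($Q = 3^{2} = 9$)
$N{\left(o,r \right)} = 22 + 2 o r$ ($N{\left(o,r \right)} = \left(o r + o r\right) + 22 = 2 o r + 22 = 22 + 2 o r$)
$M{\left(c \right)} = 8 - 2 c$
$N{\left(Q,-15 \right)} + B{\left(-2 \right)} M{\left(14 \right)} = \left(22 + 2 \cdot 9 \left(-15\right)\right) + \frac{8 - 28}{-21 - 2} = \left(22 - 270\right) + \frac{8 - 28}{-23} = -248 - - \frac{20}{23} = -248 + \frac{20}{23} = - \frac{5684}{23}$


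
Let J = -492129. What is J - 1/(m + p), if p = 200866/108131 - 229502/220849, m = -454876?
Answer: -5345851077355188687769/10862702822591372 ≈ -4.9213e+5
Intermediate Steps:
p = 19544774472/23880623219 (p = 200866*(1/108131) - 229502*1/220849 = 200866/108131 - 229502/220849 = 19544774472/23880623219 ≈ 0.81844)
J - 1/(m + p) = -492129 - 1/(-454876 + 19544774472/23880623219) = -492129 - 1/(-10862702822591372/23880623219) = -492129 - 1*(-23880623219/10862702822591372) = -492129 + 23880623219/10862702822591372 = -5345851077355188687769/10862702822591372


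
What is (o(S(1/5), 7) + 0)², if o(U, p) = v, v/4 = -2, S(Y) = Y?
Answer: 64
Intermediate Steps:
v = -8 (v = 4*(-2) = -8)
o(U, p) = -8
(o(S(1/5), 7) + 0)² = (-8 + 0)² = (-8)² = 64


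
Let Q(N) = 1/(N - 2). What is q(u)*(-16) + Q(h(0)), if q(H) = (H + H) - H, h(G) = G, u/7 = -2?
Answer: 447/2 ≈ 223.50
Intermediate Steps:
u = -14 (u = 7*(-2) = -14)
Q(N) = 1/(-2 + N)
q(H) = H (q(H) = 2*H - H = H)
q(u)*(-16) + Q(h(0)) = -14*(-16) + 1/(-2 + 0) = 224 + 1/(-2) = 224 - 1/2 = 447/2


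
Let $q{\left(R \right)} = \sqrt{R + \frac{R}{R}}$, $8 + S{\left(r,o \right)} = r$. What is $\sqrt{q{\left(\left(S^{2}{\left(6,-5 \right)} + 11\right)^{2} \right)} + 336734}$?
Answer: $\sqrt{336734 + \sqrt{226}} \approx 580.3$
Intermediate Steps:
$S{\left(r,o \right)} = -8 + r$
$q{\left(R \right)} = \sqrt{1 + R}$ ($q{\left(R \right)} = \sqrt{R + 1} = \sqrt{1 + R}$)
$\sqrt{q{\left(\left(S^{2}{\left(6,-5 \right)} + 11\right)^{2} \right)} + 336734} = \sqrt{\sqrt{1 + \left(\left(-8 + 6\right)^{2} + 11\right)^{2}} + 336734} = \sqrt{\sqrt{1 + \left(\left(-2\right)^{2} + 11\right)^{2}} + 336734} = \sqrt{\sqrt{1 + \left(4 + 11\right)^{2}} + 336734} = \sqrt{\sqrt{1 + 15^{2}} + 336734} = \sqrt{\sqrt{1 + 225} + 336734} = \sqrt{\sqrt{226} + 336734} = \sqrt{336734 + \sqrt{226}}$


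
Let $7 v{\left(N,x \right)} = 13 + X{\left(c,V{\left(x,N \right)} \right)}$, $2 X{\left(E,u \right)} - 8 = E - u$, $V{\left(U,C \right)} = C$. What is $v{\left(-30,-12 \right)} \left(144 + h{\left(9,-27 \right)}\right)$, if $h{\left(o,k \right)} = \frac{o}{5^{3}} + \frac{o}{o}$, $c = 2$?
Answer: $\frac{598422}{875} \approx 683.91$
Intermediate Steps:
$X{\left(E,u \right)} = 4 + \frac{E}{2} - \frac{u}{2}$ ($X{\left(E,u \right)} = 4 + \frac{E - u}{2} = 4 + \left(\frac{E}{2} - \frac{u}{2}\right) = 4 + \frac{E}{2} - \frac{u}{2}$)
$v{\left(N,x \right)} = \frac{18}{7} - \frac{N}{14}$ ($v{\left(N,x \right)} = \frac{13 + \left(4 + \frac{1}{2} \cdot 2 - \frac{N}{2}\right)}{7} = \frac{13 + \left(4 + 1 - \frac{N}{2}\right)}{7} = \frac{13 - \left(-5 + \frac{N}{2}\right)}{7} = \frac{18 - \frac{N}{2}}{7} = \frac{18}{7} - \frac{N}{14}$)
$h{\left(o,k \right)} = 1 + \frac{o}{125}$ ($h{\left(o,k \right)} = \frac{o}{125} + 1 = 1 + \frac{o}{125}$)
$v{\left(-30,-12 \right)} \left(144 + h{\left(9,-27 \right)}\right) = \left(\frac{18}{7} - - \frac{15}{7}\right) \left(144 + \left(1 + \frac{1}{125} \cdot 9\right)\right) = \left(\frac{18}{7} + \frac{15}{7}\right) \left(144 + \left(1 + \frac{9}{125}\right)\right) = \frac{33 \left(144 + \frac{134}{125}\right)}{7} = \frac{33}{7} \cdot \frac{18134}{125} = \frac{598422}{875}$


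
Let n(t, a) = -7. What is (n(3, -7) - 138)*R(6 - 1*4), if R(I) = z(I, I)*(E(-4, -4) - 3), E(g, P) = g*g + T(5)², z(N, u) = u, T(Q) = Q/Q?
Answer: -4060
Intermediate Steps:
T(Q) = 1
E(g, P) = 1 + g² (E(g, P) = g*g + 1² = g² + 1 = 1 + g²)
R(I) = 14*I (R(I) = I*((1 + (-4)²) - 3) = I*((1 + 16) - 3) = I*(17 - 3) = I*14 = 14*I)
(n(3, -7) - 138)*R(6 - 1*4) = (-7 - 138)*(14*(6 - 1*4)) = -2030*(6 - 4) = -2030*2 = -145*28 = -4060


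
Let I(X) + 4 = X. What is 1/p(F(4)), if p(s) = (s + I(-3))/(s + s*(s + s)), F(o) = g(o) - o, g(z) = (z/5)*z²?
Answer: 1364/15 ≈ 90.933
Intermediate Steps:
g(z) = z³/5 (g(z) = (z*(⅕))*z² = (z/5)*z² = z³/5)
F(o) = -o + o³/5 (F(o) = o³/5 - o = -o + o³/5)
I(X) = -4 + X
p(s) = (-7 + s)/(s + 2*s²) (p(s) = (s + (-4 - 3))/(s + s*(s + s)) = (s - 7)/(s + s*(2*s)) = (-7 + s)/(s + 2*s²))
1/p(F(4)) = 1/((-7 + (-1*4 + (⅕)*4³))/((-1*4 + (⅕)*4³)*(1 + 2*(-1*4 + (⅕)*4³)))) = 1/((-7 + (-4 + (⅕)*64))/((-4 + (⅕)*64)*(1 + 2*(-4 + (⅕)*64)))) = 1/((-7 + (-4 + 64/5))/((-4 + 64/5)*(1 + 2*(-4 + 64/5)))) = 1/((-7 + 44/5)/((44/5)*(1 + 2*(44/5)))) = 1/((5/44)*(9/5)/(1 + 88/5)) = 1/((5/44)*(9/5)/(93/5)) = 1/((5/44)*(5/93)*(9/5)) = 1/(15/1364) = 1364/15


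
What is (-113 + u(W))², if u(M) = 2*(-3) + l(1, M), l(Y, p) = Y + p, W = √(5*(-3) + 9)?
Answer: (118 - I*√6)² ≈ 13918.0 - 578.08*I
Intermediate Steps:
W = I*√6 (W = √(-15 + 9) = √(-6) = I*√6 ≈ 2.4495*I)
u(M) = -5 + M (u(M) = 2*(-3) + (1 + M) = -6 + (1 + M) = -5 + M)
(-113 + u(W))² = (-113 + (-5 + I*√6))² = (-118 + I*√6)²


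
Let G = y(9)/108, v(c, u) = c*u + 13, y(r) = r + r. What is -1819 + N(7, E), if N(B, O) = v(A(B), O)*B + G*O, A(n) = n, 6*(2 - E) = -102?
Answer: -4763/6 ≈ -793.83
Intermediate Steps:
E = 19 (E = 2 - 1/6*(-102) = 2 + 17 = 19)
y(r) = 2*r
v(c, u) = 13 + c*u
G = 1/6 (G = (2*9)/108 = 18*(1/108) = 1/6 ≈ 0.16667)
N(B, O) = O/6 + B*(13 + B*O) (N(B, O) = (13 + B*O)*B + O/6 = B*(13 + B*O) + O/6 = O/6 + B*(13 + B*O))
-1819 + N(7, E) = -1819 + ((1/6)*19 + 7*(13 + 7*19)) = -1819 + (19/6 + 7*(13 + 133)) = -1819 + (19/6 + 7*146) = -1819 + (19/6 + 1022) = -1819 + 6151/6 = -4763/6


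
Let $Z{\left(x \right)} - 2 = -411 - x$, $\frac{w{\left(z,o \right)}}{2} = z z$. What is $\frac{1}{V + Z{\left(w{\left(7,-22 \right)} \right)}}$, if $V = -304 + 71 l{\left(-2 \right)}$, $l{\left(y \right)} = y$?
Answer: $- \frac{1}{953} \approx -0.0010493$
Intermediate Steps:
$w{\left(z,o \right)} = 2 z^{2}$ ($w{\left(z,o \right)} = 2 z z = 2 z^{2}$)
$V = -446$ ($V = -304 + 71 \left(-2\right) = -304 - 142 = -446$)
$Z{\left(x \right)} = -409 - x$ ($Z{\left(x \right)} = 2 - \left(411 + x\right) = -409 - x$)
$\frac{1}{V + Z{\left(w{\left(7,-22 \right)} \right)}} = \frac{1}{-446 - \left(409 + 2 \cdot 7^{2}\right)} = \frac{1}{-446 - \left(409 + 2 \cdot 49\right)} = \frac{1}{-446 - 507} = \frac{1}{-953} = - \frac{1}{953}$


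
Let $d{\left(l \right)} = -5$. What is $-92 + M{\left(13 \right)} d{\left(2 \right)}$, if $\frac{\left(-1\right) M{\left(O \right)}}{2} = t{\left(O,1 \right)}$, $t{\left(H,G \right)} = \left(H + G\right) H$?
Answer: $1728$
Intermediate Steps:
$t{\left(H,G \right)} = H \left(G + H\right)$ ($t{\left(H,G \right)} = \left(G + H\right) H = H \left(G + H\right)$)
$M{\left(O \right)} = - 2 O \left(1 + O\right)$
$-92 + M{\left(13 \right)} d{\left(2 \right)} = -92 + \left(-2\right) 13 \left(1 + 13\right) \left(-5\right) = -92 + \left(-2\right) 13 \cdot 14 \left(-5\right) = -92 - -1820 = -92 + 1820 = 1728$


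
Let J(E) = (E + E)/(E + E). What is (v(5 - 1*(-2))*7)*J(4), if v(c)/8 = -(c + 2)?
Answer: -504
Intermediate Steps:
J(E) = 1 (J(E) = (2*E)/((2*E)) = (2*E)*(1/(2*E)) = 1)
v(c) = -16 - 8*c (v(c) = 8*(-(c + 2)) = 8*(-(2 + c)) = 8*(-2 - c) = -16 - 8*c)
(v(5 - 1*(-2))*7)*J(4) = ((-16 - 8*(5 - 1*(-2)))*7)*1 = ((-16 - 8*(5 + 2))*7)*1 = ((-16 - 8*7)*7)*1 = ((-16 - 56)*7)*1 = -72*7*1 = -504*1 = -504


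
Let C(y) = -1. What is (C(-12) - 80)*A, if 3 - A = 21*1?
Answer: 1458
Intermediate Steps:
A = -18 (A = 3 - 21 = -18)
(C(-12) - 80)*A = (-1 - 80)*(-18) = -81*(-18) = 1458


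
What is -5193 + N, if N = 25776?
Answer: 20583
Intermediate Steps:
-5193 + N = -5193 + 25776 = 20583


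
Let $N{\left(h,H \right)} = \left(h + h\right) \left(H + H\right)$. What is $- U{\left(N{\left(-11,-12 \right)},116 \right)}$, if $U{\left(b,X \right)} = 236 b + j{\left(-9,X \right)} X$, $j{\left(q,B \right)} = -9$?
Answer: $-123564$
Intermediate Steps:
$N{\left(h,H \right)} = 4 H h$ ($N{\left(h,H \right)} = 2 h 2 H = 4 H h$)
$U{\left(b,X \right)} = - 9 X + 236 b$ ($U{\left(b,X \right)} = 236 b - 9 X = - 9 X + 236 b$)
$- U{\left(N{\left(-11,-12 \right)},116 \right)} = - (\left(-9\right) 116 + 236 \cdot 4 \left(-12\right) \left(-11\right)) = - (-1044 + 236 \cdot 528) = - (-1044 + 124608) = \left(-1\right) 123564 = -123564$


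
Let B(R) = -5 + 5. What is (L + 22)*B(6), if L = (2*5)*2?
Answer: 0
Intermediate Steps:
L = 20 (L = 10*2 = 20)
B(R) = 0
(L + 22)*B(6) = (20 + 22)*0 = 42*0 = 0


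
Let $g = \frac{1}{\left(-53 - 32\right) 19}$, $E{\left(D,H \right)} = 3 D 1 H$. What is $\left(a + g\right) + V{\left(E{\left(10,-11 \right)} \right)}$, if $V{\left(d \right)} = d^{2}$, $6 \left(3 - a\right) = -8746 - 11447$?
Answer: $\frac{362627253}{3230} \approx 1.1227 \cdot 10^{5}$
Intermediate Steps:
$a = \frac{6737}{2}$ ($a = 3 - \frac{-8746 - 11447}{6} = 3 - - \frac{6731}{2} = 3 + \frac{6731}{2} = \frac{6737}{2} \approx 3368.5$)
$E{\left(D,H \right)} = 3 D H$
$g = - \frac{1}{1615}$ ($g = \frac{1}{\left(-85\right) 19} = \frac{1}{-1615} = - \frac{1}{1615} \approx -0.0006192$)
$\left(a + g\right) + V{\left(E{\left(10,-11 \right)} \right)} = \left(\frac{6737}{2} - \frac{1}{1615}\right) + \left(3 \cdot 10 \left(-11\right)\right)^{2} = \frac{10880253}{3230} + \left(-330\right)^{2} = \frac{10880253}{3230} + 108900 = \frac{362627253}{3230}$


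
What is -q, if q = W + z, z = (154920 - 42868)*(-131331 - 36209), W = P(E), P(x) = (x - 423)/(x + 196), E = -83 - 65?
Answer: 901113220411/48 ≈ 1.8773e+10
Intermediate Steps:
E = -148
P(x) = (-423 + x)/(196 + x)
W = -571/48 (W = (-423 - 148)/(196 - 148) = -571/48 ≈ -11.896)
z = -18773192080 (z = 112052*(-167540) = -18773192080)
q = -901113220411/48 (q = -571/48 - 18773192080 = -901113220411/48 ≈ -1.8773e+10)
-q = -1*(-901113220411/48) = 901113220411/48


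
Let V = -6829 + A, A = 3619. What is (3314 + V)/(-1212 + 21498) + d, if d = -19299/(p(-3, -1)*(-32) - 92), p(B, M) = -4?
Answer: -21749765/40572 ≈ -536.08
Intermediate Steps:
V = -3210 (V = -6829 + 3619 = -3210)
d = -6433/12 (d = -19299/(-4*(-32) - 92) = -19299/(128 - 92) = -19299/36 = -19299*1/36 = -6433/12 ≈ -536.08)
(3314 + V)/(-1212 + 21498) + d = (3314 - 3210)/(-1212 + 21498) - 6433/12 = 104/20286 - 6433/12 = 104*(1/20286) - 6433/12 = 52/10143 - 6433/12 = -21749765/40572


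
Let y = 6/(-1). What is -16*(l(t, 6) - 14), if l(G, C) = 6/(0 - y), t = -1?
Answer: 208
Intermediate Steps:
y = -6 (y = 6*(-1) = -6)
l(G, C) = 1 (l(G, C) = 6/(0 - 1*(-6)) = 6/(0 + 6) = 6/6 = 6*(1/6) = 1)
-16*(l(t, 6) - 14) = -16*(1 - 14) = -16*(-13) = 208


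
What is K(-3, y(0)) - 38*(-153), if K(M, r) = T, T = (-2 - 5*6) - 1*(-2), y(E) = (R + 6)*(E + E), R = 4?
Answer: 5784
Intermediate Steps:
y(E) = 20*E (y(E) = (4 + 6)*(E + E) = 10*(2*E) = 20*E)
T = -30 (T = (-2 - 30) + 2 = -32 + 2 = -30)
K(M, r) = -30
K(-3, y(0)) - 38*(-153) = -30 - 38*(-153) = -30 + 5814 = 5784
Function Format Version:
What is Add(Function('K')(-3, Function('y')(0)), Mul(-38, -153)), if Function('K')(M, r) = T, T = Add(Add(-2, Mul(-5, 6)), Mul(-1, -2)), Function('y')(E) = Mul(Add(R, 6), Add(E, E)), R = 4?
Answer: 5784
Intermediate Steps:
Function('y')(E) = Mul(20, E) (Function('y')(E) = Mul(Add(4, 6), Add(E, E)) = Mul(10, Mul(2, E)) = Mul(20, E))
T = -30 (T = Add(Add(-2, -30), 2) = Add(-32, 2) = -30)
Function('K')(M, r) = -30
Add(Function('K')(-3, Function('y')(0)), Mul(-38, -153)) = Add(-30, Mul(-38, -153)) = Add(-30, 5814) = 5784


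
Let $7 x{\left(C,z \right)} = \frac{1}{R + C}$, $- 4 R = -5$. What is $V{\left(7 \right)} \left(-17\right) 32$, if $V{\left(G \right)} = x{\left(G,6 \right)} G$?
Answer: $- \frac{2176}{33} \approx -65.939$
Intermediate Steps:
$R = \frac{5}{4}$ ($R = \left(- \frac{1}{4}\right) \left(-5\right) = \frac{5}{4} \approx 1.25$)
$x{\left(C,z \right)} = \frac{1}{7 \left(\frac{5}{4} + C\right)}$
$V{\left(G \right)} = \frac{4 G}{7 \left(5 + 4 G\right)}$ ($V{\left(G \right)} = \frac{4}{7 \left(5 + 4 G\right)} G = \frac{4 G}{7 \left(5 + 4 G\right)}$)
$V{\left(7 \right)} \left(-17\right) 32 = \frac{4}{7} \cdot 7 \frac{1}{5 + 4 \cdot 7} \left(-17\right) 32 = \frac{4}{7} \cdot 7 \frac{1}{5 + 28} \left(-17\right) 32 = \frac{4}{7} \cdot 7 \cdot \frac{1}{33} \left(-17\right) 32 = \frac{4}{33} \left(-17\right) 32 = \left(- \frac{68}{33}\right) 32 = - \frac{2176}{33}$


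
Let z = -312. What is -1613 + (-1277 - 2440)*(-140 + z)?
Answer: 1678471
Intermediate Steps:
-1613 + (-1277 - 2440)*(-140 + z) = -1613 + (-1277 - 2440)*(-140 - 312) = -1613 - 3717*(-452) = -1613 + 1680084 = 1678471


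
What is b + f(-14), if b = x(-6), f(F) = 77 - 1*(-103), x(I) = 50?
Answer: 230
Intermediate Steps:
f(F) = 180 (f(F) = 77 + 103 = 180)
b = 50
b + f(-14) = 50 + 180 = 230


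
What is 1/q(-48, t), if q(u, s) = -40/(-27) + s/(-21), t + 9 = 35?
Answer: 189/46 ≈ 4.1087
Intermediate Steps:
t = 26 (t = -9 + 35 = 26)
q(u, s) = 40/27 - s/21 (q(u, s) = -40*(-1/27) + s*(-1/21) = 40/27 - s/21)
1/q(-48, t) = 1/(40/27 - 1/21*26) = 1/(40/27 - 26/21) = 1/(46/189) = 189/46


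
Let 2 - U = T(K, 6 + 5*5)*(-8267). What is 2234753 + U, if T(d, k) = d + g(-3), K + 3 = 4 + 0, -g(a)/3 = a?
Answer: 2317425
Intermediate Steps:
g(a) = -3*a
K = 1 (K = -3 + (4 + 0) = -3 + 4 = 1)
T(d, k) = 9 + d (T(d, k) = d - 3*(-3) = d + 9 = 9 + d)
U = 82672 (U = 2 - (9 + 1)*(-8267) = 2 - 10*(-8267) = 2 - 1*(-82670) = 2 + 82670 = 82672)
2234753 + U = 2234753 + 82672 = 2317425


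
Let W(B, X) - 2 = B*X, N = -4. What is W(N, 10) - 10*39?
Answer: -428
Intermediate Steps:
W(B, X) = 2 + B*X
W(N, 10) - 10*39 = (2 - 4*10) - 10*39 = (2 - 40) - 390 = -38 - 390 = -428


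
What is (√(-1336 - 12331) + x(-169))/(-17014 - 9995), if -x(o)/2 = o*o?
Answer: 57122/27009 - I*√13667/27009 ≈ 2.1149 - 0.0043284*I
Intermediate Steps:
x(o) = -2*o² (x(o) = -2*o*o = -2*o²)
(√(-1336 - 12331) + x(-169))/(-17014 - 9995) = (√(-1336 - 12331) - 2*(-169)²)/(-17014 - 9995) = (√(-13667) - 2*28561)/(-27009) = (I*√13667 - 57122)*(-1/27009) = (-57122 + I*√13667)*(-1/27009) = 57122/27009 - I*√13667/27009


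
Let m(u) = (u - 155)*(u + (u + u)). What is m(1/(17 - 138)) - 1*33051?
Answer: -483843423/14641 ≈ -33047.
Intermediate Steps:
m(u) = 3*u*(-155 + u) (m(u) = (-155 + u)*(u + 2*u) = (-155 + u)*(3*u) = 3*u*(-155 + u))
m(1/(17 - 138)) - 1*33051 = 3*(-155 + 1/(17 - 138))/(17 - 138) - 1*33051 = 3*(-155 + 1/(-121))/(-121) - 33051 = 3*(-1/121)*(-155 - 1/121) - 33051 = 3*(-1/121)*(-18756/121) - 33051 = 56268/14641 - 33051 = -483843423/14641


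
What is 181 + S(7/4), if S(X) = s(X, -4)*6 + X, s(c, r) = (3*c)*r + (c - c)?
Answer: 227/4 ≈ 56.750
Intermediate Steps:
s(c, r) = 3*c*r (s(c, r) = 3*c*r + 0 = 3*c*r)
S(X) = -71*X (S(X) = (3*X*(-4))*6 + X = -12*X*6 + X = -72*X + X = -71*X)
181 + S(7/4) = 181 - 497/4 = 227/4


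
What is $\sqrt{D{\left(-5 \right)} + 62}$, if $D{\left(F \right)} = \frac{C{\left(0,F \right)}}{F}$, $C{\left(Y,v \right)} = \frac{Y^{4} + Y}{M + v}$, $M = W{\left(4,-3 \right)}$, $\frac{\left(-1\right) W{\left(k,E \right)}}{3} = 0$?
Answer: $\sqrt{62} \approx 7.874$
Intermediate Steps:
$W{\left(k,E \right)} = 0$ ($W{\left(k,E \right)} = \left(-3\right) 0 = 0$)
$M = 0$
$C{\left(Y,v \right)} = \frac{Y + Y^{4}}{v}$ ($C{\left(Y,v \right)} = \frac{Y^{4} + Y}{0 + v} = \frac{Y + Y^{4}}{v}$)
$D{\left(F \right)} = 0$ ($D{\left(F \right)} = \frac{\frac{1}{F} \left(0 + 0^{4}\right)}{F} = \frac{\frac{1}{F} \left(0 + 0\right)}{F} = \frac{\frac{1}{F} 0}{F} = \frac{0}{F} = 0$)
$\sqrt{D{\left(-5 \right)} + 62} = \sqrt{0 + 62} = \sqrt{62}$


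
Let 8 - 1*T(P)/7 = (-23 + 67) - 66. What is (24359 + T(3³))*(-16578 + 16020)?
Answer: -13709502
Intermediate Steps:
T(P) = 210 (T(P) = 56 - 7*((-23 + 67) - 66) = 56 - 7*(44 - 66) = 56 - 7*(-22) = 56 + 154 = 210)
(24359 + T(3³))*(-16578 + 16020) = (24359 + 210)*(-16578 + 16020) = 24569*(-558) = -13709502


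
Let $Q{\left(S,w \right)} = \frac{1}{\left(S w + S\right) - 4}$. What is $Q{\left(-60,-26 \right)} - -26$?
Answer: $\frac{38897}{1496} \approx 26.001$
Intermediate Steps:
$Q{\left(S,w \right)} = \frac{1}{-4 + S + S w}$ ($Q{\left(S,w \right)} = \frac{1}{\left(S + S w\right) - 4} = \frac{1}{-4 + S + S w}$)
$Q{\left(-60,-26 \right)} - -26 = \frac{1}{-4 - 60 - -1560} - -26 = \frac{1}{-4 - 60 + 1560} + 26 = \frac{1}{1496} + 26 = \frac{38897}{1496}$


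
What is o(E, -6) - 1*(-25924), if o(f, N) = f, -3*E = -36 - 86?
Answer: 77894/3 ≈ 25965.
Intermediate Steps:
E = 122/3 (E = -(-36 - 86)/3 = -⅓*(-122) = 122/3 ≈ 40.667)
o(E, -6) - 1*(-25924) = 122/3 - 1*(-25924) = 122/3 + 25924 = 77894/3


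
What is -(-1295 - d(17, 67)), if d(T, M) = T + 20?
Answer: 1332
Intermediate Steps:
d(T, M) = 20 + T
-(-1295 - d(17, 67)) = -(-1295 - (20 + 17)) = -(-1295 - 1*37) = -(-1295 - 37) = -1*(-1332) = 1332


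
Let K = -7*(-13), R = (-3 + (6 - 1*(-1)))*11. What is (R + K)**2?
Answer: 18225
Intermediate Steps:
R = 44 (R = (-3 + (6 + 1))*11 = (-3 + 7)*11 = 4*11 = 44)
K = 91
(R + K)**2 = (44 + 91)**2 = 135**2 = 18225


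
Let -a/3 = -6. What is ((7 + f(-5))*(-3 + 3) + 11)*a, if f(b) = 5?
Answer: 198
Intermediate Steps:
a = 18 (a = -3*(-6) = 18)
((7 + f(-5))*(-3 + 3) + 11)*a = ((7 + 5)*(-3 + 3) + 11)*18 = (12*0 + 11)*18 = (0 + 11)*18 = 11*18 = 198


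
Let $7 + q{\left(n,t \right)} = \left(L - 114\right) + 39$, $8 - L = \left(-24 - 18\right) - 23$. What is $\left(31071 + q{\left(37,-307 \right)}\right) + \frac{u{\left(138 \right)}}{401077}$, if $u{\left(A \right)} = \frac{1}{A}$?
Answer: $\frac{1719239020813}{55348626} \approx 31062.0$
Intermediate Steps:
$L = 73$ ($L = 8 - \left(\left(-24 - 18\right) - 23\right) = 8 - \left(-42 - 23\right) = 8 - -65 = 8 + 65 = 73$)
$q{\left(n,t \right)} = -9$ ($q{\left(n,t \right)} = -7 + \left(\left(73 - 114\right) + 39\right) = -7 + \left(-41 + 39\right) = -7 - 2 = -9$)
$\left(31071 + q{\left(37,-307 \right)}\right) + \frac{u{\left(138 \right)}}{401077} = \left(31071 - 9\right) + \frac{1}{138 \cdot 401077} = 31062 + \frac{1}{138} \cdot \frac{1}{401077} = 31062 + \frac{1}{55348626} = \frac{1719239020813}{55348626}$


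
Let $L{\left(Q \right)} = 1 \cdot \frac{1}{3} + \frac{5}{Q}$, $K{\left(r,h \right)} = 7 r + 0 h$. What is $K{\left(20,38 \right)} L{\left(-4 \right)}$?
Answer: $- \frac{385}{3} \approx -128.33$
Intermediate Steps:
$K{\left(r,h \right)} = 7 r$ ($K{\left(r,h \right)} = 7 r + 0 = 7 r$)
$L{\left(Q \right)} = \frac{1}{3} + \frac{5}{Q}$ ($L{\left(Q \right)} = 1 \cdot \frac{1}{3} + \frac{5}{Q} = \frac{1}{3} + \frac{5}{Q}$)
$K{\left(20,38 \right)} L{\left(-4 \right)} = 7 \cdot 20 \frac{15 - 4}{3 \left(-4\right)} = 140 \cdot \frac{1}{3} \left(- \frac{1}{4}\right) 11 = 140 \left(- \frac{11}{12}\right) = - \frac{385}{3}$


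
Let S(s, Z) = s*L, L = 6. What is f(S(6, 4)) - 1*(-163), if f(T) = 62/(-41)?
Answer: 6621/41 ≈ 161.49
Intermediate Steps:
S(s, Z) = 6*s (S(s, Z) = s*6 = 6*s)
f(T) = -62/41 (f(T) = 62*(-1/41) = -62/41)
f(S(6, 4)) - 1*(-163) = -62/41 - 1*(-163) = -62/41 + 163 = 6621/41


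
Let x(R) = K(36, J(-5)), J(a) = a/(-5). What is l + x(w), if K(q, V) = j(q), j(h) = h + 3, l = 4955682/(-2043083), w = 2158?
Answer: 74724555/2043083 ≈ 36.574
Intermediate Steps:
J(a) = -a/5 (J(a) = a*(-⅕) = -a/5)
l = -4955682/2043083 (l = 4955682*(-1/2043083) = -4955682/2043083 ≈ -2.4256)
j(h) = 3 + h
K(q, V) = 3 + q
x(R) = 39 (x(R) = 3 + 36 = 39)
l + x(w) = -4955682/2043083 + 39 = 74724555/2043083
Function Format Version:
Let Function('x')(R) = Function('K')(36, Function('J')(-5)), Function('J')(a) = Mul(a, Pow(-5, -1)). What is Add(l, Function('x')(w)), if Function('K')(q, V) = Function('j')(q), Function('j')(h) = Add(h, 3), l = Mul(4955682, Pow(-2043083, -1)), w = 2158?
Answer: Rational(74724555, 2043083) ≈ 36.574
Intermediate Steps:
Function('J')(a) = Mul(Rational(-1, 5), a) (Function('J')(a) = Mul(a, Rational(-1, 5)) = Mul(Rational(-1, 5), a))
l = Rational(-4955682, 2043083) (l = Mul(4955682, Rational(-1, 2043083)) = Rational(-4955682, 2043083) ≈ -2.4256)
Function('j')(h) = Add(3, h)
Function('K')(q, V) = Add(3, q)
Function('x')(R) = 39 (Function('x')(R) = Add(3, 36) = 39)
Add(l, Function('x')(w)) = Add(Rational(-4955682, 2043083), 39) = Rational(74724555, 2043083)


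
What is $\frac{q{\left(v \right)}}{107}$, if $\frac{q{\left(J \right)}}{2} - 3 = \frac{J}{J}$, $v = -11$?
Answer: $\frac{8}{107} \approx 0.074766$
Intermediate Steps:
$q{\left(J \right)} = 8$ ($q{\left(J \right)} = 6 + 2 \frac{J}{J} = 6 + 2 \cdot 1 = 6 + 2 = 8$)
$\frac{q{\left(v \right)}}{107} = \frac{8}{107}$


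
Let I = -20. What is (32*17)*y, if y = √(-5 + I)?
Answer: 2720*I ≈ 2720.0*I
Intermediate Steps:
y = 5*I (y = √(-5 - 20) = √(-25) = 5*I ≈ 5.0*I)
(32*17)*y = (32*17)*(5*I) = 544*(5*I) = 2720*I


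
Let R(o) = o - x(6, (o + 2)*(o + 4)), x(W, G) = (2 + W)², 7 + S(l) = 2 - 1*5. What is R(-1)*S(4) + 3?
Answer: 653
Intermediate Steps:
S(l) = -10 (S(l) = -7 + (2 - 1*5) = -7 + (2 - 5) = -7 - 3 = -10)
R(o) = -64 + o (R(o) = o - (2 + 6)² = o - 1*8² = o - 1*64 = o - 64 = -64 + o)
R(-1)*S(4) + 3 = (-64 - 1)*(-10) + 3 = -65*(-10) + 3 = 650 + 3 = 653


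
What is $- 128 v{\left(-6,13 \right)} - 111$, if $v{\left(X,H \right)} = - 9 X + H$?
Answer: $-8687$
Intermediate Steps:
$v{\left(X,H \right)} = H - 9 X$
$- 128 v{\left(-6,13 \right)} - 111 = - 128 \left(13 - -54\right) - 111 = - 128 \left(13 + 54\right) - 111 = \left(-128\right) 67 - 111 = -8576 - 111 = -8687$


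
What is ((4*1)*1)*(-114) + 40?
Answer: -416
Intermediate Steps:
((4*1)*1)*(-114) + 40 = (4*1)*(-114) + 40 = 4*(-114) + 40 = -456 + 40 = -416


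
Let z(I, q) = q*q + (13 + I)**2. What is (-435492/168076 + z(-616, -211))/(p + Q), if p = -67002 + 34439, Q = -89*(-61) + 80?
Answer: -17149105597/1136782026 ≈ -15.086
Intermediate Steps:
z(I, q) = q**2 + (13 + I)**2
Q = 5509 (Q = 5429 + 80 = 5509)
p = -32563
(-435492/168076 + z(-616, -211))/(p + Q) = (-435492/168076 + ((-211)**2 + (13 - 616)**2))/(-32563 + 5509) = (-435492*1/168076 + (44521 + (-603)**2))/(-27054) = (-108873/42019 + (44521 + 363609))*(-1/27054) = (-108873/42019 + 408130)*(-1/27054) = (17149105597/42019)*(-1/27054) = -17149105597/1136782026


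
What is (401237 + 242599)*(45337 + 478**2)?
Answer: 176295817356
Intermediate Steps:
(401237 + 242599)*(45337 + 478**2) = 643836*(45337 + 228484) = 643836*273821 = 176295817356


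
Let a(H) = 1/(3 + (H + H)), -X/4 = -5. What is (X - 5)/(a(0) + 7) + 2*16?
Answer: 749/22 ≈ 34.045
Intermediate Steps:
X = 20 (X = -4*(-5) = 20)
a(H) = 1/(3 + 2*H)
(X - 5)/(a(0) + 7) + 2*16 = (20 - 5)/(1/(3 + 2*0) + 7) + 2*16 = 15/(1/(3 + 0) + 7) + 32 = 15/(1/3 + 7) + 32 = 15/(⅓ + 7) + 32 = 15/(22/3) + 32 = 15*(3/22) + 32 = 45/22 + 32 = 749/22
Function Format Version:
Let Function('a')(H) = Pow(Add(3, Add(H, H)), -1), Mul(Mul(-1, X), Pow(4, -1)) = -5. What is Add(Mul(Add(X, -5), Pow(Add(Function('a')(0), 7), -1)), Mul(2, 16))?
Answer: Rational(749, 22) ≈ 34.045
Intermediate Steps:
X = 20 (X = Mul(-4, -5) = 20)
Function('a')(H) = Pow(Add(3, Mul(2, H)), -1)
Add(Mul(Add(X, -5), Pow(Add(Function('a')(0), 7), -1)), Mul(2, 16)) = Add(Mul(Add(20, -5), Pow(Add(Pow(Add(3, Mul(2, 0)), -1), 7), -1)), Mul(2, 16)) = Add(Mul(15, Pow(Add(Pow(Add(3, 0), -1), 7), -1)), 32) = Add(Mul(15, Pow(Add(Pow(3, -1), 7), -1)), 32) = Add(Mul(15, Pow(Add(Rational(1, 3), 7), -1)), 32) = Add(Mul(15, Pow(Rational(22, 3), -1)), 32) = Add(Mul(15, Rational(3, 22)), 32) = Add(Rational(45, 22), 32) = Rational(749, 22)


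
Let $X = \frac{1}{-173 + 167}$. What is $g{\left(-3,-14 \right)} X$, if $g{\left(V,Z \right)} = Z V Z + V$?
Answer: $\frac{197}{2} \approx 98.5$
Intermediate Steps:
$g{\left(V,Z \right)} = V + V Z^{2}$ ($g{\left(V,Z \right)} = V Z Z + V = V Z^{2} + V = V + V Z^{2}$)
$X = - \frac{1}{6}$ ($X = \frac{1}{-6} = - \frac{1}{6} \approx -0.16667$)
$g{\left(-3,-14 \right)} X = - 3 \left(1 + \left(-14\right)^{2}\right) \left(- \frac{1}{6}\right) = - 3 \left(1 + 196\right) \left(- \frac{1}{6}\right) = \left(-3\right) 197 \left(- \frac{1}{6}\right) = \left(-591\right) \left(- \frac{1}{6}\right) = \frac{197}{2}$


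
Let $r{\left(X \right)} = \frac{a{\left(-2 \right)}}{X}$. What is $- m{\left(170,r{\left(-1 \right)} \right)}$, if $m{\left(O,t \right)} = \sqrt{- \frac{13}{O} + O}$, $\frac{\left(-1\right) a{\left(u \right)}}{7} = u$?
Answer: $- \frac{\sqrt{4910790}}{170} \approx -13.035$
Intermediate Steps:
$a{\left(u \right)} = - 7 u$
$r{\left(X \right)} = \frac{14}{X}$ ($r{\left(X \right)} = \frac{\left(-7\right) \left(-2\right)}{X} = \frac{14}{X}$)
$m{\left(O,t \right)} = \sqrt{O - \frac{13}{O}}$
$- m{\left(170,r{\left(-1 \right)} \right)} = - \sqrt{170 - \frac{13}{170}} = - \sqrt{\frac{28887}{170}} = - \frac{\sqrt{4910790}}{170}$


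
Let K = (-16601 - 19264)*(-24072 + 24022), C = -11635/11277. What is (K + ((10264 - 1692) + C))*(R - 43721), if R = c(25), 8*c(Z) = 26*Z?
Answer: -2830716597577/36 ≈ -7.8631e+10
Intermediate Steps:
c(Z) = 13*Z/4 (c(Z) = (26*Z)/8 = 13*Z/4)
C = -65/63 (C = -11635*1/11277 = -65/63 ≈ -1.0317)
K = 1793250 (K = -35865*(-50) = 1793250)
R = 325/4 (R = (13/4)*25 = 325/4 ≈ 81.250)
(K + ((10264 - 1692) + C))*(R - 43721) = (1793250 + ((10264 - 1692) - 65/63))*(325/4 - 43721) = (1793250 + (8572 - 65/63))*(-174559/4) = (1793250 + 539971/63)*(-174559/4) = (113514721/63)*(-174559/4) = -2830716597577/36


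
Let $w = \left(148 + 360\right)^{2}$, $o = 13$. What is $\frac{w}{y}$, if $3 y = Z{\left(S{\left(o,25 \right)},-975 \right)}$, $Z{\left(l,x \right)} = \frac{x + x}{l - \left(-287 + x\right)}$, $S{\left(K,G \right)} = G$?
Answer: $- \frac{12774168}{25} \approx -5.1097 \cdot 10^{5}$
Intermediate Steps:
$Z{\left(l,x \right)} = \frac{2 x}{287 + l - x}$
$w = 258064$ ($w = 508^{2} = 258064$)
$y = - \frac{50}{99}$ ($y = \frac{2 \left(-975\right) \frac{1}{287 + 25 - -975}}{3} = \frac{2 \left(-975\right) \frac{1}{287 + 25 + 975}}{3} = \frac{2 \left(-975\right) \frac{1}{1287}}{3} = \frac{1}{3} \left(- \frac{50}{33}\right) = - \frac{50}{99} \approx -0.50505$)
$\frac{w}{y} = \frac{258064}{- \frac{50}{99}} = 258064 \left(- \frac{99}{50}\right) = - \frac{12774168}{25}$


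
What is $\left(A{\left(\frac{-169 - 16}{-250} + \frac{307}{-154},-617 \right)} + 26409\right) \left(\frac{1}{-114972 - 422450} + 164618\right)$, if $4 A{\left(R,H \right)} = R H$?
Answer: $\frac{3624378461105544039}{827629880} \approx 4.3792 \cdot 10^{9}$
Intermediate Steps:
$A{\left(R,H \right)} = \frac{H R}{4}$ ($A{\left(R,H \right)} = \frac{R H}{4} = \frac{H R}{4}$)
$\left(A{\left(\frac{-169 - 16}{-250} + \frac{307}{-154},-617 \right)} + 26409\right) \left(\frac{1}{-114972 - 422450} + 164618\right) = \left(\frac{1}{4} \left(-617\right) \left(\frac{-169 - 16}{-250} + \frac{307}{-154}\right) + 26409\right) \left(\frac{1}{-114972 - 422450} + 164618\right) = \left(\frac{1}{4} \left(-617\right) \left(\left(-169 - 16\right) \left(- \frac{1}{250}\right) + 307 \left(- \frac{1}{154}\right)\right) + 26409\right) \left(\frac{1}{-537422} + 164618\right) = \left(\frac{1}{4} \left(-617\right) \left(\left(-185\right) \left(- \frac{1}{250}\right) - \frac{307}{154}\right) + 26409\right) \left(- \frac{1}{537422} + 164618\right) = \left(\frac{1}{4} \left(-617\right) \left(\frac{37}{50} - \frac{307}{154}\right) + 26409\right) \frac{88469334795}{537422} = \left(\frac{1}{4} \left(-617\right) \left(- \frac{2413}{1925}\right) + 26409\right) \frac{88469334795}{537422} = \left(\frac{1488821}{7700} + 26409\right) \frac{88469334795}{537422} = \frac{204838121}{7700} \cdot \frac{88469334795}{537422} = \frac{3624378461105544039}{827629880}$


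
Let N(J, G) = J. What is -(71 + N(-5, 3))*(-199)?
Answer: 13134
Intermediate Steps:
-(71 + N(-5, 3))*(-199) = -(71 - 5)*(-199) = -66*(-199) = -1*(-13134) = 13134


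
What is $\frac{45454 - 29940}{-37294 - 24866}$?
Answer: $- \frac{7757}{31080} \approx -0.24958$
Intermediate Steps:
$\frac{45454 - 29940}{-37294 - 24866} = \frac{15514}{-62160} = 15514 \left(- \frac{1}{62160}\right) = - \frac{7757}{31080}$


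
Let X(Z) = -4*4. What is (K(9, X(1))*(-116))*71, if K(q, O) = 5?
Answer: -41180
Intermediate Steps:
X(Z) = -16
(K(9, X(1))*(-116))*71 = (5*(-116))*71 = -580*71 = -41180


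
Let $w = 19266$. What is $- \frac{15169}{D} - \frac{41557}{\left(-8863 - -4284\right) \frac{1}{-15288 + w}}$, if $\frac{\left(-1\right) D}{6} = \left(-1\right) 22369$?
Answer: $\frac{22187349646793}{614565906} \approx 36103.0$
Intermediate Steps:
$D = 134214$ ($D = - 6 \left(\left(-1\right) 22369\right) = \left(-6\right) \left(-22369\right) = 134214$)
$- \frac{15169}{D} - \frac{41557}{\left(-8863 - -4284\right) \frac{1}{-15288 + w}} = - \frac{15169}{134214} - \frac{41557}{\left(-8863 - -4284\right) \frac{1}{-15288 + 19266}} = \left(-15169\right) \frac{1}{134214} - \frac{41557}{\left(-8863 + 4284\right) \frac{1}{3978}} = - \frac{15169}{134214} - \frac{41557}{\left(-4579\right) \frac{1}{3978}} = - \frac{15169}{134214} - \frac{41557}{- \frac{4579}{3978}} = - \frac{15169}{134214} - - \frac{165313746}{4579} = - \frac{15169}{134214} + \frac{165313746}{4579} = \frac{22187349646793}{614565906}$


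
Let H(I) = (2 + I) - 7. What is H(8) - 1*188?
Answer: -185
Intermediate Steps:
H(I) = -5 + I
H(8) - 1*188 = (-5 + 8) - 1*188 = 3 - 188 = -185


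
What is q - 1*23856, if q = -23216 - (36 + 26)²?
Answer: -50916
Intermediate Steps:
q = -27060 (q = -23216 - 1*62² = -23216 - 1*3844 = -23216 - 3844 = -27060)
q - 1*23856 = -27060 - 1*23856 = -27060 - 23856 = -50916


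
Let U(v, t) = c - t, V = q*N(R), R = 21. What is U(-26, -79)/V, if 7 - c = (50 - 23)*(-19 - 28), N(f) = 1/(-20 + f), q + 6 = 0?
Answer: -1355/6 ≈ -225.83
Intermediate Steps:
q = -6 (q = -6 + 0 = -6)
c = 1276 (c = 7 - (50 - 23)*(-19 - 28) = 7 - 27*(-47) = 7 - 1*(-1269) = 7 + 1269 = 1276)
V = -6 (V = -6/(-20 + 21) = -6/1 = -6*1 = -6)
U(v, t) = 1276 - t
U(-26, -79)/V = (1276 - 1*(-79))/(-6) = (1276 + 79)*(-⅙) = 1355*(-⅙) = -1355/6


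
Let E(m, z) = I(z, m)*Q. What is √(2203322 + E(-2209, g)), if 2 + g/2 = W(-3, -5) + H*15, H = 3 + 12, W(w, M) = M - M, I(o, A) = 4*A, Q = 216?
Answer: √294746 ≈ 542.91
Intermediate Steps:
W(w, M) = 0
H = 15
g = 446 (g = -4 + 2*(0 + 15*15) = -4 + 2*(0 + 225) = -4 + 2*225 = -4 + 450 = 446)
E(m, z) = 864*m (E(m, z) = (4*m)*216 = 864*m)
√(2203322 + E(-2209, g)) = √(2203322 + 864*(-2209)) = √(2203322 - 1908576) = √294746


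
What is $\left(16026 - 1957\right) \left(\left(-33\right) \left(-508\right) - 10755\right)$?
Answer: $84540621$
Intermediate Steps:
$\left(16026 - 1957\right) \left(\left(-33\right) \left(-508\right) - 10755\right) = 14069 \left(16764 - 10755\right) = 14069 \cdot 6009 = 84540621$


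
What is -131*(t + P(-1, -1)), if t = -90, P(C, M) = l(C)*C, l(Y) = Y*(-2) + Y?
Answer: 11921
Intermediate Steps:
l(Y) = -Y (l(Y) = -2*Y + Y = -Y)
P(C, M) = -C**2 (P(C, M) = (-C)*C = -C**2)
-131*(t + P(-1, -1)) = -131*(-90 - 1*(-1)**2) = -131*(-90 - 1*1) = -131*(-90 - 1) = -131*(-91) = 11921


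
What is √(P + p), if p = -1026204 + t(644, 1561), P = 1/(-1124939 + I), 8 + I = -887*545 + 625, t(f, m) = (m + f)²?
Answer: 2*√2478725041843481753/1607737 ≈ 1958.5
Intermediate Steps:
t(f, m) = (f + m)²
I = -482798 (I = -8 + (-887*545 + 625) = -8 + (-483415 + 625) = -8 - 482790 = -482798)
P = -1/1607737 (P = 1/(-1124939 - 482798) = 1/(-1607737) = -1/1607737 ≈ -6.2199e-7)
p = 3835821 (p = -1026204 + (644 + 1561)² = -1026204 + 2205² = -1026204 + 4862025 = 3835821)
√(P + p) = √(-1/1607737 + 3835821) = √(6166991347076/1607737) = 2*√2478725041843481753/1607737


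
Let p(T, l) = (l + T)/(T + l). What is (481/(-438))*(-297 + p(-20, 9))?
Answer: 71188/219 ≈ 325.06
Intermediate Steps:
p(T, l) = 1 (p(T, l) = (T + l)/(T + l) = 1)
(481/(-438))*(-297 + p(-20, 9)) = (481/(-438))*(-297 + 1) = (481*(-1/438))*(-296) = -481/438*(-296) = 71188/219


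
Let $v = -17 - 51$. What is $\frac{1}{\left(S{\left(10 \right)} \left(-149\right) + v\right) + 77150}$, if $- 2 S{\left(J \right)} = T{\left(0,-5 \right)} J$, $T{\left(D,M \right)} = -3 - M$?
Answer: $\frac{1}{78572} \approx 1.2727 \cdot 10^{-5}$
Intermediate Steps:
$v = -68$ ($v = -17 - 51 = -68$)
$S{\left(J \right)} = - J$ ($S{\left(J \right)} = - \frac{\left(-3 - -5\right) J}{2} = - \frac{\left(-3 + 5\right) J}{2} = - \frac{2 J}{2} = - J$)
$\frac{1}{\left(S{\left(10 \right)} \left(-149\right) + v\right) + 77150} = \frac{1}{\left(\left(-1\right) 10 \left(-149\right) - 68\right) + 77150} = \frac{1}{\left(\left(-10\right) \left(-149\right) - 68\right) + 77150} = \frac{1}{\left(1490 - 68\right) + 77150} = \frac{1}{1422 + 77150} = \frac{1}{78572}$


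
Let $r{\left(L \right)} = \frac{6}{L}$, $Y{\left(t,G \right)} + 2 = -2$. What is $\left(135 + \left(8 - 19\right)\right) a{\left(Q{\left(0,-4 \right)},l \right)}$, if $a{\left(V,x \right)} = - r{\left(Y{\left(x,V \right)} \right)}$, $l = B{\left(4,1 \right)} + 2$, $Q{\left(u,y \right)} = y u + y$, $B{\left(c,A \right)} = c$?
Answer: $186$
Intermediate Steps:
$Y{\left(t,G \right)} = -4$ ($Y{\left(t,G \right)} = -2 - 2 = -4$)
$Q{\left(u,y \right)} = y + u y$ ($Q{\left(u,y \right)} = u y + y = y + u y$)
$l = 6$ ($l = 4 + 2 = 6$)
$a{\left(V,x \right)} = \frac{3}{2}$ ($a{\left(V,x \right)} = - \frac{6}{-4} = - \frac{6 \left(-1\right)}{4} = \left(-1\right) \left(- \frac{3}{2}\right) = \frac{3}{2}$)
$\left(135 + \left(8 - 19\right)\right) a{\left(Q{\left(0,-4 \right)},l \right)} = \left(135 + \left(8 - 19\right)\right) \frac{3}{2} = \left(135 - 11\right) \frac{3}{2} = 124 \cdot \frac{3}{2} = 186$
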